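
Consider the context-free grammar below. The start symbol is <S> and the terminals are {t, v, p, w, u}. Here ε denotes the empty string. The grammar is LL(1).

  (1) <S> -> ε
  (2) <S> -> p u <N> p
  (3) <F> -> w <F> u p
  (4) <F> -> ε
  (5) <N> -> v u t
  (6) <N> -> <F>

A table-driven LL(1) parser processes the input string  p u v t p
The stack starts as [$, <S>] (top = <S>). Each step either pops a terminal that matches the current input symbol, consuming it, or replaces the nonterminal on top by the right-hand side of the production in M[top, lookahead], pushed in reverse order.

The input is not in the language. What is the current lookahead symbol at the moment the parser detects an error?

t

     Stack        Input        Action
  1  $ <S>        p u v t p $  expand <S> -> p u <N> p
  2  $ p <N> u p  p u v t p $  match p
  3  $ p <N> u    u v t p $    match u
  4  $ p <N>      v t p $      expand <N> -> v u t
  5  $ p t u v    v t p $      match v
  6  $ p t u      t p $        error: top is terminal u but lookahead is t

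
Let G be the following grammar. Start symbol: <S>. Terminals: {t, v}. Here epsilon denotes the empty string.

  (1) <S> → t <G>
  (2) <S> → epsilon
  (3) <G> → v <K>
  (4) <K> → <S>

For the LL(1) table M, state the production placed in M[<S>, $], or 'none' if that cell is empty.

FIRST(<S>) = {epsilon, t}
FIRST(<G>) = {v}
FIRST(<K>) = {epsilon, t}  (via <S>)
FOLLOW(<S>) includes $ since <S> is the start symbol.
FOLLOW(<S>): in <K>→<S>, the suffix after <S> is empty, so FOLLOW(<S>) ⊇ FOLLOW(<K>) = {$}. Thus FOLLOW(<S>) = {$}.
FOLLOW(<K>): in <G>→v <K>, the suffix after <K> is empty, so FOLLOW(<K>) ⊇ FOLLOW(<G>) = {$}. Thus FOLLOW(<K>) = {$}.
For <S> → t <G>: FIRST(t <G>) = {t}, so it goes in M[<S>, t] for t ∈ {t}.
For <S> → epsilon: FIRST(epsilon) = {epsilon}, so it goes in M[<S>, t] for t ∈ {}; since epsilon ∈ FIRST, also for every t ∈ FOLLOW(<S>) = {$}.

<S> → epsilon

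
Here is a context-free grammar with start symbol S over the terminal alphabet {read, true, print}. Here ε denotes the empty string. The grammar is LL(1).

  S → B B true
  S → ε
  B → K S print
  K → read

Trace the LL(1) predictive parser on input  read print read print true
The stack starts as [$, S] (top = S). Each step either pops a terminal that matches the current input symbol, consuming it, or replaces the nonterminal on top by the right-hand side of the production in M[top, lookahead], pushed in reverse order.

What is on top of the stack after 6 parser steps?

step 1: stack=$ S  input=read print read print true $  — expand S → B B true
step 2: stack=$ true B B  input=read print read print true $  — expand B → K S print
step 3: stack=$ true B print S K  input=read print read print true $  — expand K → read
step 4: stack=$ true B print S read  input=read print read print true $  — match read
step 5: stack=$ true B print S  input=print read print true $  — expand S → ε
step 6: stack=$ true B print  input=print read print true $  — match print
Stack after step 6: $ true B (top = B).

B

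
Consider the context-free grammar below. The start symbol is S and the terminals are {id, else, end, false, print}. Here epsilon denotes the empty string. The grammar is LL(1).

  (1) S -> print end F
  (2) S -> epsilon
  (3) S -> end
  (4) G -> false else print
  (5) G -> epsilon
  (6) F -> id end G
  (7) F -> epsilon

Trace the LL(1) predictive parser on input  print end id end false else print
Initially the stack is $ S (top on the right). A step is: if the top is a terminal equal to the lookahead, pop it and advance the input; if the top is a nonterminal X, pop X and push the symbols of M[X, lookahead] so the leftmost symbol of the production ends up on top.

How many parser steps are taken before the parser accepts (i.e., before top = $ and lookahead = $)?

      Stack               Input                                Action
   1  $ S                 print end id end false else print $  expand S -> print end F
   2  $ F end print       print end id end false else print $  match print
   3  $ F end             end id end false else print $        match end
   4  $ F                 id end false else print $            expand F -> id end G
   5  $ G end id          id end false else print $            match id
   6  $ G end             end false else print $               match end
   7  $ G                 false else print $                   expand G -> false else print
   8  $ print else false  false else print $                   match false
   9  $ print else        else print $                         match else
  10  $ print             print $                              match print
Accept reached after 10 steps.

10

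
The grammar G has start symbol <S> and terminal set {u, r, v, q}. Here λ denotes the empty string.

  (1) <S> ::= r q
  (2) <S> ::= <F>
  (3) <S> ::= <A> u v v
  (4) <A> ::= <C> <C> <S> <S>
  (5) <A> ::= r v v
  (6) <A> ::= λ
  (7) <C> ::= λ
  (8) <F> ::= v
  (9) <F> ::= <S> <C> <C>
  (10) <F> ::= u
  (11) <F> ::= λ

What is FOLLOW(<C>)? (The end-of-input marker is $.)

{$, r, u, v}

FIRST(<C>) = {λ}
FIRST(<S>) = {λ, r, u, v}  (via <F>, <A> u v v)
FIRST(<A>) = {λ, r, u, v}  (via <C> <C> <S> <S>)
FIRST(<F>) = {λ, r, u, v}  (via <S> <C> <C>)
FOLLOW(<S>) includes $ since <S> is the start symbol.
FOLLOW(<A>): in <S>::=<A> u v v, <A> is followed by u v v with FIRST {u}. Thus FOLLOW(<A>) = {u}.
FOLLOW(<S>): in <A>::=<C> <C> <S> <S> (occurrence 1), <S> is followed by <S> with FIRST {λ, r, u, v}; in <A>::=<C> <C> <S> <S> (occurrence 1), the suffix after <S> is nullable, so FOLLOW(<S>) ⊇ FOLLOW(<A>) = {u}; in <A>::=<C> <C> <S> <S> (occurrence 2), the suffix after <S> is empty, so FOLLOW(<S>) ⊇ FOLLOW(<A>) = {u}; in <F>::=<S> <C> <C>, <S> is followed by <C> <C> with FIRST {λ}; in <F>::=<S> <C> <C>, the suffix after <S> is nullable, so FOLLOW(<S>) ⊇ FOLLOW(<F>) = {$, r, u, v}. Thus FOLLOW(<S>) = {$, r, u, v}.
FOLLOW(<F>): in <S>::=<F>, the suffix after <F> is empty, so FOLLOW(<F>) ⊇ FOLLOW(<S>) = {$, r, u, v}. Thus FOLLOW(<F>) = {$, r, u, v}.
FOLLOW(<C>): in <A>::=<C> <C> <S> <S> (occurrence 1), <C> is followed by <C> <S> <S> with FIRST {λ, r, u, v}; in <A>::=<C> <C> <S> <S> (occurrence 1), the suffix after <C> is nullable, so FOLLOW(<C>) ⊇ FOLLOW(<A>) = {u}; in <A>::=<C> <C> <S> <S> (occurrence 2), <C> is followed by <S> <S> with FIRST {λ, r, u, v}; in <A>::=<C> <C> <S> <S> (occurrence 2), the suffix after <C> is nullable, so FOLLOW(<C>) ⊇ FOLLOW(<A>) = {u}; in <F>::=<S> <C> <C> (occurrence 1), <C> is followed by <C> with FIRST {λ}; in <F>::=<S> <C> <C> (occurrence 1), the suffix after <C> is nullable, so FOLLOW(<C>) ⊇ FOLLOW(<F>) = {$, r, u, v}; in <F>::=<S> <C> <C> (occurrence 2), the suffix after <C> is empty, so FOLLOW(<C>) ⊇ FOLLOW(<F>) = {$, r, u, v}. Thus FOLLOW(<C>) = {$, r, u, v}.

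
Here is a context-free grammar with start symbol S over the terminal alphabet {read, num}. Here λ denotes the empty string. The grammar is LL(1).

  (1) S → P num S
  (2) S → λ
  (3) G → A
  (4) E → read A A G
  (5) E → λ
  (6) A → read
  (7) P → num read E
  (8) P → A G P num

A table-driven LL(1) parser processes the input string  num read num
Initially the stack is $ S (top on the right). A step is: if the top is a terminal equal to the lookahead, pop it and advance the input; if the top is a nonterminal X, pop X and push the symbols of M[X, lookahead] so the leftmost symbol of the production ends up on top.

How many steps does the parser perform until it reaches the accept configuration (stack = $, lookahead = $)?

step 1: stack=$ S  input=num read num $  — expand S → P num S
step 2: stack=$ S num P  input=num read num $  — expand P → num read E
step 3: stack=$ S num E read num  input=num read num $  — match num
step 4: stack=$ S num E read  input=read num $  — match read
step 5: stack=$ S num E  input=num $  — expand E → λ
step 6: stack=$ S num  input=num $  — match num
step 7: stack=$ S  input=$  — expand S → λ
Accept reached after 7 steps.

7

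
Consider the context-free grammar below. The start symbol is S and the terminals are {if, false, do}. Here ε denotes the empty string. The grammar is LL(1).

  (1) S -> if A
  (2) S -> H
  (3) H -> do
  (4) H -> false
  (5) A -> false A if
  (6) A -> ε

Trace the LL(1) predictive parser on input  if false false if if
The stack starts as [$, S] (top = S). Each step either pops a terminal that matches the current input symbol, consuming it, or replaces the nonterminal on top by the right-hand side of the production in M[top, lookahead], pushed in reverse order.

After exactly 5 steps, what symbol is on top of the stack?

     Stack         Input                   Action
  1  $ S           if false false if if $  expand S -> if A
  2  $ A if        if false false if if $  match if
  3  $ A           false false if if $     expand A -> false A if
  4  $ if A false  false false if if $     match false
  5  $ if A        false if if $           expand A -> false A if
Stack after step 5: $ if if A false (top = false).

false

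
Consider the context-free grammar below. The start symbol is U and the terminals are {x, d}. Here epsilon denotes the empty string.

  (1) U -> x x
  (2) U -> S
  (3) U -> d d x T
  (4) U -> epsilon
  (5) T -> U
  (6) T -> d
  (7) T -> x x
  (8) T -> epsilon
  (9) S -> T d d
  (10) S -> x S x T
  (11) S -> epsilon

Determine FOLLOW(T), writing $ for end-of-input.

FIRST(U): from U->x x we get {x}; from U->S we get {epsilon, d, x}; from U->d d x T we get {d}; from U->epsilon we get {epsilon}. So FIRST(U) = {epsilon, d, x}.
FIRST(T): from T->U we get {epsilon, d, x}; from T->d we get {d}; from T->x x we get {x}; from T->epsilon we get {epsilon}. So FIRST(T) = {epsilon, d, x}.
FIRST(S): from S->T d d we get {d, x}; from S->x S x T we get {x}; from S->epsilon we get {epsilon}. So FIRST(S) = {epsilon, d, x}.
FOLLOW(U) includes $ since U is the start symbol.
FOLLOW(U): in T->U, the suffix after U is empty, so FOLLOW(U) ⊇ FOLLOW(T) = {$, d, x}. Thus FOLLOW(U) = {$, d, x}.
FOLLOW(S): in U->S, the suffix after S is empty, so FOLLOW(S) ⊇ FOLLOW(U) = {$, d, x}; in S->x S x T, S is followed by x T with FIRST {x}. Thus FOLLOW(S) = {$, d, x}.
FOLLOW(T): in U->d d x T, the suffix after T is empty, so FOLLOW(T) ⊇ FOLLOW(U) = {$, d, x}; in S->T d d, T is followed by d d with FIRST {d}; in S->x S x T, the suffix after T is empty, so FOLLOW(T) ⊇ FOLLOW(S) = {$, d, x}. Thus FOLLOW(T) = {$, d, x}.

{$, d, x}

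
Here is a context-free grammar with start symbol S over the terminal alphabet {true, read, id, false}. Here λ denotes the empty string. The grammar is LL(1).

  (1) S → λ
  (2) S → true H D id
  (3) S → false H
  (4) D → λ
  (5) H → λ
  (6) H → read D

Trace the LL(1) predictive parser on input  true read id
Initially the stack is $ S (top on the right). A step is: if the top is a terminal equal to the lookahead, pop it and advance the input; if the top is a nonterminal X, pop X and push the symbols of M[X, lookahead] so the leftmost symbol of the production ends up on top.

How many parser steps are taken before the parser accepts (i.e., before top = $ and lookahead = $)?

7

     Stack          Input           Action
  1  $ S            true read id $  expand S → true H D id
  2  $ id D H true  true read id $  match true
  3  $ id D H       read id $       expand H → read D
  4  $ id D D read  read id $       match read
  5  $ id D D       id $            expand D → λ
  6  $ id D         id $            expand D → λ
  7  $ id           id $            match id
Accept reached after 7 steps.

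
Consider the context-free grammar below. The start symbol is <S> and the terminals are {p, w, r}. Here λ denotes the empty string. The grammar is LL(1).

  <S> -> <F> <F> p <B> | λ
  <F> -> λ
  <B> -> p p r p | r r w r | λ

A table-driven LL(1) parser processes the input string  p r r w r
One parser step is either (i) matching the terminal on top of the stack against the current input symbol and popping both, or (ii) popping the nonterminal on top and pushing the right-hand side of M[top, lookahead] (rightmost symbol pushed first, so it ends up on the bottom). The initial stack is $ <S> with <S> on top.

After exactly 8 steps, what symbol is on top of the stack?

r

     Stack            Input        Action
  1  $ <S>            p r r w r $  expand <S> -> <F> <F> p <B>
  2  $ <B> p <F> <F>  p r r w r $  expand <F> -> λ
  3  $ <B> p <F>      p r r w r $  expand <F> -> λ
  4  $ <B> p          p r r w r $  match p
  5  $ <B>            r r w r $    expand <B> -> r r w r
  6  $ r w r r        r r w r $    match r
  7  $ r w r          r w r $      match r
  8  $ r w            w r $        match w
Stack after step 8: $ r (top = r).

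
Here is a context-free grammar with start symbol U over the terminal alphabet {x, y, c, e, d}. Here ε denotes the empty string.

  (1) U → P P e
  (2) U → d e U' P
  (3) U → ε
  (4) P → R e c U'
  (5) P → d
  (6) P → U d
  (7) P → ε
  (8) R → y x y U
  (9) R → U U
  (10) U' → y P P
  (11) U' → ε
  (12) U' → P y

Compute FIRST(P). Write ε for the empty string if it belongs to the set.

{ε, d, e, y}

FIRST(U) = {ε, d, e, y}  (via P P e)
FIRST(R) = {ε, d, e, y}  (via U U)
FIRST(P) = {ε, d, e, y}  (via R e c U', U d)
FIRST(U') = {ε, d, e, y}  (via P y)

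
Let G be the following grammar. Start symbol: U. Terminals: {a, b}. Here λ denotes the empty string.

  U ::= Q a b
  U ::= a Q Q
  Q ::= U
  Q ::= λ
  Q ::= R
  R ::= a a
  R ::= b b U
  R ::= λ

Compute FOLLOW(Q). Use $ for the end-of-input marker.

FIRST(R): from R::=a a we get {a}; from R::=b b U we get {b}; from R::=λ we get {λ}. So FIRST(R) = {λ, a, b}.
FIRST(U): from U::=Q a b we get {a, b}; from U::=a Q Q we get {a}. So FIRST(U) = {a, b}.
FIRST(Q): from Q::=U we get {a, b}; from Q::=λ we get {λ}; from Q::=R we get {λ, a, b}. So FIRST(Q) = {λ, a, b}.
FOLLOW(U) includes $ since U is the start symbol.
FOLLOW(U): in Q::=U, the suffix after U is empty, so FOLLOW(U) ⊇ FOLLOW(Q) = {$, a, b}; in R::=b b U, the suffix after U is empty, so FOLLOW(U) ⊇ FOLLOW(R) = {$, a, b}. Thus FOLLOW(U) = {$, a, b}.
FOLLOW(Q): in U::=Q a b, Q is followed by a b with FIRST {a}; in U::=a Q Q (occurrence 1), Q is followed by Q with FIRST {λ, a, b}; in U::=a Q Q (occurrence 1), the suffix after Q is nullable, so FOLLOW(Q) ⊇ FOLLOW(U) = {$, a, b}; in U::=a Q Q (occurrence 2), the suffix after Q is empty, so FOLLOW(Q) ⊇ FOLLOW(U) = {$, a, b}. Thus FOLLOW(Q) = {$, a, b}.
FOLLOW(R): in Q::=R, the suffix after R is empty, so FOLLOW(R) ⊇ FOLLOW(Q) = {$, a, b}. Thus FOLLOW(R) = {$, a, b}.

{$, a, b}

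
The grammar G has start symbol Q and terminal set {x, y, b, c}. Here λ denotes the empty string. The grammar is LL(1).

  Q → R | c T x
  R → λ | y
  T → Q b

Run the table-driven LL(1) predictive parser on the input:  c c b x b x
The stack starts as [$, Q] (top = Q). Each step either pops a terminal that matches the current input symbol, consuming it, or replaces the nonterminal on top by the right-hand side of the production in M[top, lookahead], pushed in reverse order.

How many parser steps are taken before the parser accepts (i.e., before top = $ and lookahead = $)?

12

step 1: stack=$ Q  input=c c b x b x $  — expand Q → c T x
step 2: stack=$ x T c  input=c c b x b x $  — match c
step 3: stack=$ x T  input=c b x b x $  — expand T → Q b
step 4: stack=$ x b Q  input=c b x b x $  — expand Q → c T x
step 5: stack=$ x b x T c  input=c b x b x $  — match c
step 6: stack=$ x b x T  input=b x b x $  — expand T → Q b
step 7: stack=$ x b x b Q  input=b x b x $  — expand Q → R
step 8: stack=$ x b x b R  input=b x b x $  — expand R → λ
step 9: stack=$ x b x b  input=b x b x $  — match b
step 10: stack=$ x b x  input=x b x $  — match x
step 11: stack=$ x b  input=b x $  — match b
step 12: stack=$ x  input=x $  — match x
Accept reached after 12 steps.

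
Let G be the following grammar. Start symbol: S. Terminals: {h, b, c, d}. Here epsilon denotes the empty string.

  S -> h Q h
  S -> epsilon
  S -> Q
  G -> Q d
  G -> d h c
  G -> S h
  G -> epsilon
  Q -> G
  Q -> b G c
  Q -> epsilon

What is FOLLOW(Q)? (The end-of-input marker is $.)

FIRST(S) = {epsilon, b, d, h}  (via Q)
FIRST(G) = {epsilon, b, d, h}  (via Q d, S h)
FIRST(Q) = {epsilon, b, d, h}  (via G)
FOLLOW(S) includes $ since S is the start symbol.
FOLLOW(S): in G->S h, S is followed by h with FIRST {h}. Thus FOLLOW(S) = {$, h}.
FOLLOW(Q): in S->h Q h, Q is followed by h with FIRST {h}; in S->Q, the suffix after Q is empty, so FOLLOW(Q) ⊇ FOLLOW(S) = {$, h}; in G->Q d, Q is followed by d with FIRST {d}. Thus FOLLOW(Q) = {$, d, h}.
FOLLOW(G): in Q->G, the suffix after G is empty, so FOLLOW(G) ⊇ FOLLOW(Q) = {$, d, h}; in Q->b G c, G is followed by c with FIRST {c}. Thus FOLLOW(G) = {$, c, d, h}.

{$, d, h}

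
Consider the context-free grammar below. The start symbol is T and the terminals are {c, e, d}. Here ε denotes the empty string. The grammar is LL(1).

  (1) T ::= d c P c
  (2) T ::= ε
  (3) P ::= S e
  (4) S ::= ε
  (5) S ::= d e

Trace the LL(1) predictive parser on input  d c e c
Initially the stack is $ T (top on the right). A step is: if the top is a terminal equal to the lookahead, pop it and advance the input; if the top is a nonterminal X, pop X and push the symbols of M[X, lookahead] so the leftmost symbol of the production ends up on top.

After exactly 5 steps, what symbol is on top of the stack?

     Stack      Input      Action
  1  $ T        d c e c $  expand T ::= d c P c
  2  $ c P c d  d c e c $  match d
  3  $ c P c    c e c $    match c
  4  $ c P      e c $      expand P ::= S e
  5  $ c e S    e c $      expand S ::= ε
Stack after step 5: $ c e (top = e).

e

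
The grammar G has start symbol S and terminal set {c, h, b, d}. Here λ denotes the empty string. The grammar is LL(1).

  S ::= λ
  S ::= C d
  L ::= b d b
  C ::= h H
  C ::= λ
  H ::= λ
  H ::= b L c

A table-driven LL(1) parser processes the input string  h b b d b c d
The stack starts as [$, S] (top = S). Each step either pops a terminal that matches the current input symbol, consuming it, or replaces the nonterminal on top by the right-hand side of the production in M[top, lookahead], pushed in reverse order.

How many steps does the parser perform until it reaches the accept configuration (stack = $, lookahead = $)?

11

step 1: stack=$ S  input=h b b d b c d $  — expand S ::= C d
step 2: stack=$ d C  input=h b b d b c d $  — expand C ::= h H
step 3: stack=$ d H h  input=h b b d b c d $  — match h
step 4: stack=$ d H  input=b b d b c d $  — expand H ::= b L c
step 5: stack=$ d c L b  input=b b d b c d $  — match b
step 6: stack=$ d c L  input=b d b c d $  — expand L ::= b d b
step 7: stack=$ d c b d b  input=b d b c d $  — match b
step 8: stack=$ d c b d  input=d b c d $  — match d
step 9: stack=$ d c b  input=b c d $  — match b
step 10: stack=$ d c  input=c d $  — match c
step 11: stack=$ d  input=d $  — match d
Accept reached after 11 steps.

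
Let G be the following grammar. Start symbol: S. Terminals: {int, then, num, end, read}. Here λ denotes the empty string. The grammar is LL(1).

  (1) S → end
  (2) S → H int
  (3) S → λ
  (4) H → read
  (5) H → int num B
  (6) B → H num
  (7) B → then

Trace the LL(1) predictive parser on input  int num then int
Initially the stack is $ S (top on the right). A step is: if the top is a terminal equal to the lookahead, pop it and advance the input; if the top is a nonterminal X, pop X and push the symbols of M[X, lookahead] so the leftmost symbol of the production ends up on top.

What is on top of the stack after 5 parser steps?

step 1: stack=$ S  input=int num then int $  — expand S → H int
step 2: stack=$ int H  input=int num then int $  — expand H → int num B
step 3: stack=$ int B num int  input=int num then int $  — match int
step 4: stack=$ int B num  input=num then int $  — match num
step 5: stack=$ int B  input=then int $  — expand B → then
Stack after step 5: $ int then (top = then).

then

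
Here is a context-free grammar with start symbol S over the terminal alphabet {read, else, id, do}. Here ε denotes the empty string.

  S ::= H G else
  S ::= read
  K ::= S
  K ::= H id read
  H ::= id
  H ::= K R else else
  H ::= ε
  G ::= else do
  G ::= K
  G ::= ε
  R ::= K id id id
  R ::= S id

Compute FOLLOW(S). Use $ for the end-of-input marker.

{$, else, id, read}

FIRST(S): from S::=H G else we get {else, id, read}; from S::=read we get {read}. So FIRST(S) = {else, id, read}.
FIRST(K): from K::=S we get {else, id, read}; from K::=H id read we get {else, id, read}. So FIRST(K) = {else, id, read}.
FIRST(H): from H::=id we get {id}; from H::=K R else else we get {else, id, read}; from H::=ε we get {ε}. So FIRST(H) = {ε, else, id, read}.
FIRST(G): from G::=else do we get {else}; from G::=K we get {else, id, read}; from G::=ε we get {ε}. So FIRST(G) = {ε, else, id, read}.
FIRST(R): from R::=K id id id we get {else, id, read}; from R::=S id we get {else, id, read}. So FIRST(R) = {else, id, read}.
FOLLOW(S) includes $ since S is the start symbol.
FOLLOW(H): in S::=H G else, H is followed by G else with FIRST {else, id, read}; in K::=H id read, H is followed by id read with FIRST {id}. Thus FOLLOW(H) = {else, id, read}.
FOLLOW(G): in S::=H G else, G is followed by else with FIRST {else}. Thus FOLLOW(G) = {else}.
FOLLOW(K): in H::=K R else else, K is followed by R else else with FIRST {else, id, read}; in G::=K, the suffix after K is empty, so FOLLOW(K) ⊇ FOLLOW(G) = {else}; in R::=K id id id, K is followed by id id id with FIRST {id}. Thus FOLLOW(K) = {else, id, read}.
FOLLOW(S): in K::=S, the suffix after S is empty, so FOLLOW(S) ⊇ FOLLOW(K) = {else, id, read}; in R::=S id, S is followed by id with FIRST {id}. Thus FOLLOW(S) = {$, else, id, read}.
FOLLOW(R): in H::=K R else else, R is followed by else else with FIRST {else}. Thus FOLLOW(R) = {else}.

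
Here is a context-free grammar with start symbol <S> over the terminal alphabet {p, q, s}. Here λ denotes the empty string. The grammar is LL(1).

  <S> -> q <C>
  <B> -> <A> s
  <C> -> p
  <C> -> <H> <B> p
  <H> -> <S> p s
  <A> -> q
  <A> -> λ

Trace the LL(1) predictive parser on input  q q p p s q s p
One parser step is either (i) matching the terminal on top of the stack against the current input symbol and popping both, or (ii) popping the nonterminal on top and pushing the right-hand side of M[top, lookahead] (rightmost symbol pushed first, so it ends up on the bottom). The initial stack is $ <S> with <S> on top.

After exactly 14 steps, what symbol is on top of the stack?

p

      Stack              Input              Action
   1  $ <S>              q q p p s q s p $  expand <S> -> q <C>
   2  $ <C> q            q q p p s q s p $  match q
   3  $ <C>              q p p s q s p $    expand <C> -> <H> <B> p
   4  $ p <B> <H>        q p p s q s p $    expand <H> -> <S> p s
   5  $ p <B> s p <S>    q p p s q s p $    expand <S> -> q <C>
   6  $ p <B> s p <C> q  q p p s q s p $    match q
   7  $ p <B> s p <C>    p p s q s p $      expand <C> -> p
   8  $ p <B> s p p      p p s q s p $      match p
   9  $ p <B> s p        p s q s p $        match p
  10  $ p <B> s          s q s p $          match s
  11  $ p <B>            q s p $            expand <B> -> <A> s
  12  $ p s <A>          q s p $            expand <A> -> q
  13  $ p s q            q s p $            match q
  14  $ p s              s p $              match s
Stack after step 14: $ p (top = p).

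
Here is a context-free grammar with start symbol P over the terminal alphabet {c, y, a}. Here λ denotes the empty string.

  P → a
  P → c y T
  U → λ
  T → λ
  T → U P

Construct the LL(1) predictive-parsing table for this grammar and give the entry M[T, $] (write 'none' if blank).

FIRST(P) = {a, c}
FIRST(U) = {λ}
FIRST(T) = {λ, a, c}  (via U P)
FOLLOW(P) includes $ since P is the start symbol.
FOLLOW(P): in T→U P, the suffix after P is empty, so FOLLOW(P) ⊇ FOLLOW(T) = {$}. Thus FOLLOW(P) = {$}.
FOLLOW(T): in P→c y T, the suffix after T is empty, so FOLLOW(T) ⊇ FOLLOW(P) = {$}. Thus FOLLOW(T) = {$}.
For T → λ: FIRST(λ) = {λ}, so it goes in M[T, t] for t ∈ {}; since λ ∈ FIRST, also for every t ∈ FOLLOW(T) = {$}.
For T → U P: FIRST(U P) = {a, c}, so it goes in M[T, t] for t ∈ {a, c}.

T → λ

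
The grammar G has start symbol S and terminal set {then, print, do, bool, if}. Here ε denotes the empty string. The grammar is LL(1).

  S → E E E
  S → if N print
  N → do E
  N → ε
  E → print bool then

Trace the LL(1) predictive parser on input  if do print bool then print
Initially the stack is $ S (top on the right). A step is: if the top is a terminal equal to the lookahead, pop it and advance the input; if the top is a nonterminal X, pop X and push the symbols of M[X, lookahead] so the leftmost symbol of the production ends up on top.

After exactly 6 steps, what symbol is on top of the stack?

bool

step 1: stack=$ S  input=if do print bool then print $  — expand S → if N print
step 2: stack=$ print N if  input=if do print bool then print $  — match if
step 3: stack=$ print N  input=do print bool then print $  — expand N → do E
step 4: stack=$ print E do  input=do print bool then print $  — match do
step 5: stack=$ print E  input=print bool then print $  — expand E → print bool then
step 6: stack=$ print then bool print  input=print bool then print $  — match print
Stack after step 6: $ print then bool (top = bool).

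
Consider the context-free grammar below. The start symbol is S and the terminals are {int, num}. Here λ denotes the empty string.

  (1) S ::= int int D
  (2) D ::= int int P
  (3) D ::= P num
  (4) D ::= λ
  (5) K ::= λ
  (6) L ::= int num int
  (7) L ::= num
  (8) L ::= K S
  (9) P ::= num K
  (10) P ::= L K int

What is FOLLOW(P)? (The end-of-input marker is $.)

{$, int, num}

FIRST(S): from S::=int int D we get {int}. So FIRST(S) = {int}.
FIRST(K): from K::=λ we get {λ}. So FIRST(K) = {λ}.
FIRST(L): from L::=int num int we get {int}; from L::=num we get {num}; from L::=K S we get {int}. So FIRST(L) = {int, num}.
FIRST(P): from P::=num K we get {num}; from P::=L K int we get {int, num}. So FIRST(P) = {int, num}.
FIRST(D): from D::=int int P we get {int}; from D::=P num we get {int, num}; from D::=λ we get {λ}. So FIRST(D) = {λ, int, num}.
FOLLOW(S) includes $ since S is the start symbol.
FOLLOW(L): in P::=L K int, L is followed by K int with FIRST {int}. Thus FOLLOW(L) = {int}.
FOLLOW(S): in L::=K S, the suffix after S is empty, so FOLLOW(S) ⊇ FOLLOW(L) = {int}. Thus FOLLOW(S) = {$, int}.
FOLLOW(D): in S::=int int D, the suffix after D is empty, so FOLLOW(D) ⊇ FOLLOW(S) = {$, int}. Thus FOLLOW(D) = {$, int}.
FOLLOW(P): in D::=int int P, the suffix after P is empty, so FOLLOW(P) ⊇ FOLLOW(D) = {$, int}; in D::=P num, P is followed by num with FIRST {num}. Thus FOLLOW(P) = {$, int, num}.
FOLLOW(K): in L::=K S, K is followed by S with FIRST {int}; in P::=num K, the suffix after K is empty, so FOLLOW(K) ⊇ FOLLOW(P) = {$, int, num}; in P::=L K int, K is followed by int with FIRST {int}. Thus FOLLOW(K) = {$, int, num}.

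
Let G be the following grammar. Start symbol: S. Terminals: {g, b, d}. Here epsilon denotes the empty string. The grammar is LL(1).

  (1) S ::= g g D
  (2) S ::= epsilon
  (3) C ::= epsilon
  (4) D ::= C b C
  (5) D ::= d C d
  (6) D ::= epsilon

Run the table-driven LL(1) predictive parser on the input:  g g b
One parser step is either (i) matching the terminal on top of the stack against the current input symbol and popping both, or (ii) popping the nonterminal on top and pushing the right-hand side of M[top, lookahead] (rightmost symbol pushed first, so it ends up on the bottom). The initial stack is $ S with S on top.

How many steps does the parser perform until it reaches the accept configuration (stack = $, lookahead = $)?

7

step 1: stack=$ S  input=g g b $  — expand S ::= g g D
step 2: stack=$ D g g  input=g g b $  — match g
step 3: stack=$ D g  input=g b $  — match g
step 4: stack=$ D  input=b $  — expand D ::= C b C
step 5: stack=$ C b C  input=b $  — expand C ::= epsilon
step 6: stack=$ C b  input=b $  — match b
step 7: stack=$ C  input=$  — expand C ::= epsilon
Accept reached after 7 steps.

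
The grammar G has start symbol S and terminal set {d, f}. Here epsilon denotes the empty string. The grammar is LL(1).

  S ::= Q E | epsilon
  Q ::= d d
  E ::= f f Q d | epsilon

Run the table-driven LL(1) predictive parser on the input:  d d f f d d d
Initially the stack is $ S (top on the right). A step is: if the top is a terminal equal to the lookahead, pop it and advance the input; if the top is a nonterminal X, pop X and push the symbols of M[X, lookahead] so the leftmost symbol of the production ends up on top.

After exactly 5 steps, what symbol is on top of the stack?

f

     Stack    Input            Action
  1  $ S      d d f f d d d $  expand S ::= Q E
  2  $ E Q    d d f f d d d $  expand Q ::= d d
  3  $ E d d  d d f f d d d $  match d
  4  $ E d    d f f d d d $    match d
  5  $ E      f f d d d $      expand E ::= f f Q d
Stack after step 5: $ d Q f f (top = f).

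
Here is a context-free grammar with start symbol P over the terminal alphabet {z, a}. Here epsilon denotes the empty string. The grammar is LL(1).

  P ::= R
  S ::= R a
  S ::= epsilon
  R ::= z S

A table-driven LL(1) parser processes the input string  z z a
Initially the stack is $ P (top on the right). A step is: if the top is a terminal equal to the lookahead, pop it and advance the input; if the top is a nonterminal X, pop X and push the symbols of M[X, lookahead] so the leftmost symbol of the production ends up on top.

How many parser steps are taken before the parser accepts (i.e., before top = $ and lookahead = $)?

step 1: stack=$ P  input=z z a $  — expand P ::= R
step 2: stack=$ R  input=z z a $  — expand R ::= z S
step 3: stack=$ S z  input=z z a $  — match z
step 4: stack=$ S  input=z a $  — expand S ::= R a
step 5: stack=$ a R  input=z a $  — expand R ::= z S
step 6: stack=$ a S z  input=z a $  — match z
step 7: stack=$ a S  input=a $  — expand S ::= epsilon
step 8: stack=$ a  input=a $  — match a
Accept reached after 8 steps.

8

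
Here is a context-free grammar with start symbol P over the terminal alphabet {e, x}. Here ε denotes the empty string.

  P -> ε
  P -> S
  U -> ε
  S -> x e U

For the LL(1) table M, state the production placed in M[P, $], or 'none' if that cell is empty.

FIRST(U) = {ε}
FIRST(S) = {x}
FIRST(P) = {ε, x}  (via S)
FOLLOW(P) includes $ since P is the start symbol.
FOLLOW(P): P appears on no right-hand side. Thus FOLLOW(P) = {$}.
For P -> ε: FIRST(ε) = {ε}, so it goes in M[P, t] for t ∈ {}; since ε ∈ FIRST, also for every t ∈ FOLLOW(P) = {$}.
For P -> S: FIRST(S) = {x}, so it goes in M[P, t] for t ∈ {x}.

P -> ε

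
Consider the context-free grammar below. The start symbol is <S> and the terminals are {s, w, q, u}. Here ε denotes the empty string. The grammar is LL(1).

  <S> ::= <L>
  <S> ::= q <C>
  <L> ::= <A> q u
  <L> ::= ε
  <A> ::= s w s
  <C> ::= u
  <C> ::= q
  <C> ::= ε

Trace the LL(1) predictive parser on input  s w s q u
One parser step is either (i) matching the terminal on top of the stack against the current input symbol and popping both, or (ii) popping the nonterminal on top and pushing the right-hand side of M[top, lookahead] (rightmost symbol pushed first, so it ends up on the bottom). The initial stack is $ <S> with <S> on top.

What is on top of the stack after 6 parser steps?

     Stack        Input        Action
  1  $ <S>        s w s q u $  expand <S> ::= <L>
  2  $ <L>        s w s q u $  expand <L> ::= <A> q u
  3  $ u q <A>    s w s q u $  expand <A> ::= s w s
  4  $ u q s w s  s w s q u $  match s
  5  $ u q s w    w s q u $    match w
  6  $ u q s      s q u $      match s
Stack after step 6: $ u q (top = q).

q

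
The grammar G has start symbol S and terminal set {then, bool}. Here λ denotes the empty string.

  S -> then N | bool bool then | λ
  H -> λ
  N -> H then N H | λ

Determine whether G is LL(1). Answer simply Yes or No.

Yes

FIRST(S) = {λ, bool, then}
FIRST(H) = {λ}
FIRST(N) = {λ, then}
FOLLOW(S) = {$}
FOLLOW(H) = {$, then}
FOLLOW(N) = {$}
Each cell of M receives at most one production.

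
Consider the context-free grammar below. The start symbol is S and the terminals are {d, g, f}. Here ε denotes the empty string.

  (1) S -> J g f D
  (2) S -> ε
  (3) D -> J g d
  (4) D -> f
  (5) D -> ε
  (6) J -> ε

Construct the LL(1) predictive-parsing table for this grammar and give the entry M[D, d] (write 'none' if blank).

FIRST(J) = {ε}
FIRST(S) = {ε, g}  (via J g f D)
FIRST(D) = {ε, f, g}  (via J g d)
FOLLOW(S) includes $ since S is the start symbol.
FOLLOW(S): S appears on no right-hand side. Thus FOLLOW(S) = {$}.
FOLLOW(D): in S->J g f D, the suffix after D is empty, so FOLLOW(D) ⊇ FOLLOW(S) = {$}. Thus FOLLOW(D) = {$}.
For D -> J g d: FIRST(J g d) = {g}, so it goes in M[D, t] for t ∈ {g}.
For D -> f: FIRST(f) = {f}, so it goes in M[D, t] for t ∈ {f}.
For D -> ε: FIRST(ε) = {ε}, so it goes in M[D, t] for t ∈ {}; since ε ∈ FIRST, also for every t ∈ FOLLOW(D) = {$}.
None of these place a production in M[D, d].

none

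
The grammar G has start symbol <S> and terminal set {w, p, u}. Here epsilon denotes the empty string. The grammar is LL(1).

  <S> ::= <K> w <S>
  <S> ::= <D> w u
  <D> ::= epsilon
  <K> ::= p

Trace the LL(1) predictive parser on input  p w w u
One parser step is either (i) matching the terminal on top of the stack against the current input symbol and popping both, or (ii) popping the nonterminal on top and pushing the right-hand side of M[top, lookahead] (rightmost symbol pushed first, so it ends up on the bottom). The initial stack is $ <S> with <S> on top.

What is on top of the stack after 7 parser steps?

u

step 1: stack=$ <S>  input=p w w u $  — expand <S> ::= <K> w <S>
step 2: stack=$ <S> w <K>  input=p w w u $  — expand <K> ::= p
step 3: stack=$ <S> w p  input=p w w u $  — match p
step 4: stack=$ <S> w  input=w w u $  — match w
step 5: stack=$ <S>  input=w u $  — expand <S> ::= <D> w u
step 6: stack=$ u w <D>  input=w u $  — expand <D> ::= epsilon
step 7: stack=$ u w  input=w u $  — match w
Stack after step 7: $ u (top = u).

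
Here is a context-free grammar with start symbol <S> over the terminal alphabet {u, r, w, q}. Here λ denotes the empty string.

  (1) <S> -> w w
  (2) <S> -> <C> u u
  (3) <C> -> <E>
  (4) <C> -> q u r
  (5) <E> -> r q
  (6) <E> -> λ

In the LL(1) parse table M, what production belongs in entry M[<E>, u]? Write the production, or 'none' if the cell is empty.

<E> -> λ

FIRST(<E>): from <E>->r q we get {r}; from <E>->λ we get {λ}. So FIRST(<E>) = {λ, r}.
FIRST(<C>): from <C>-><E> we get {λ, r}; from <C>->q u r we get {q}. So FIRST(<C>) = {λ, q, r}.
FIRST(<S>): from <S>->w w we get {w}; from <S>-><C> u u we get {q, r, u}. So FIRST(<S>) = {q, r, u, w}.
FOLLOW(<S>) includes $ since <S> is the start symbol.
FOLLOW(<C>): in <S>-><C> u u, <C> is followed by u u with FIRST {u}. Thus FOLLOW(<C>) = {u}.
FOLLOW(<E>): in <C>-><E>, the suffix after <E> is empty, so FOLLOW(<E>) ⊇ FOLLOW(<C>) = {u}. Thus FOLLOW(<E>) = {u}.
For <E> -> r q: FIRST(r q) = {r}, so it goes in M[<E>, t] for t ∈ {r}.
For <E> -> λ: FIRST(λ) = {λ}, so it goes in M[<E>, t] for t ∈ {}; since λ ∈ FIRST, also for every t ∈ FOLLOW(<E>) = {u}.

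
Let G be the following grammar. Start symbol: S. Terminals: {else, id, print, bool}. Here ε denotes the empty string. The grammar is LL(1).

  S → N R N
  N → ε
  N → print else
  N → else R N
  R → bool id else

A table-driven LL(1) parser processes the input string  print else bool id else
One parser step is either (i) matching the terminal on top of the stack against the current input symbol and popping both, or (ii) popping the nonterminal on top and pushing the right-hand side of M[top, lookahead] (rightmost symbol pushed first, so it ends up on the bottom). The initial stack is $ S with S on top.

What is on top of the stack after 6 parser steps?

id

step 1: stack=$ S  input=print else bool id else $  — expand S → N R N
step 2: stack=$ N R N  input=print else bool id else $  — expand N → print else
step 3: stack=$ N R else print  input=print else bool id else $  — match print
step 4: stack=$ N R else  input=else bool id else $  — match else
step 5: stack=$ N R  input=bool id else $  — expand R → bool id else
step 6: stack=$ N else id bool  input=bool id else $  — match bool
Stack after step 6: $ N else id (top = id).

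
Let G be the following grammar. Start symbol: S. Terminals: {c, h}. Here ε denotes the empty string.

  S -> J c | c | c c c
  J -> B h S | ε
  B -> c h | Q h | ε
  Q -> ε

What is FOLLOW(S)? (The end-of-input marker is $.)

{$, c}

FIRST(Q) = {ε}
FIRST(B) = {ε, c, h}  (via Q h)
FIRST(J) = {ε, c, h}  (via B h S)
FIRST(S) = {c, h}  (via J c)
FOLLOW(S) includes $ since S is the start symbol.
FOLLOW(J): in S->J c, J is followed by c with FIRST {c}. Thus FOLLOW(J) = {c}.
FOLLOW(S): in J->B h S, the suffix after S is empty, so FOLLOW(S) ⊇ FOLLOW(J) = {c}. Thus FOLLOW(S) = {$, c}.
FOLLOW(B): in J->B h S, B is followed by h S with FIRST {h}. Thus FOLLOW(B) = {h}.
FOLLOW(Q): in B->Q h, Q is followed by h with FIRST {h}. Thus FOLLOW(Q) = {h}.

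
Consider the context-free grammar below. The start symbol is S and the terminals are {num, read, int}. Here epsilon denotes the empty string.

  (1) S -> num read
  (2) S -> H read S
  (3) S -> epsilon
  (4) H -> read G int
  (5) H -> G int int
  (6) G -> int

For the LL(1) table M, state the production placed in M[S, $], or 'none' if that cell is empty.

S -> epsilon

FIRST(G): from G->int we get {int}. So FIRST(G) = {int}.
FIRST(H): from H->read G int we get {read}; from H->G int int we get {int}. So FIRST(H) = {int, read}.
FIRST(S): from S->num read we get {num}; from S->H read S we get {int, read}; from S->epsilon we get {epsilon}. So FIRST(S) = {epsilon, int, num, read}.
FOLLOW(S) includes $ since S is the start symbol.
FOLLOW(S): in S->H read S, the suffix after S is empty (adds nothing new). Thus FOLLOW(S) = {$}.
For S -> num read: FIRST(num read) = {num}, so it goes in M[S, t] for t ∈ {num}.
For S -> H read S: FIRST(H read S) = {int, read}, so it goes in M[S, t] for t ∈ {int, read}.
For S -> epsilon: FIRST(epsilon) = {epsilon}, so it goes in M[S, t] for t ∈ {}; since epsilon ∈ FIRST, also for every t ∈ FOLLOW(S) = {$}.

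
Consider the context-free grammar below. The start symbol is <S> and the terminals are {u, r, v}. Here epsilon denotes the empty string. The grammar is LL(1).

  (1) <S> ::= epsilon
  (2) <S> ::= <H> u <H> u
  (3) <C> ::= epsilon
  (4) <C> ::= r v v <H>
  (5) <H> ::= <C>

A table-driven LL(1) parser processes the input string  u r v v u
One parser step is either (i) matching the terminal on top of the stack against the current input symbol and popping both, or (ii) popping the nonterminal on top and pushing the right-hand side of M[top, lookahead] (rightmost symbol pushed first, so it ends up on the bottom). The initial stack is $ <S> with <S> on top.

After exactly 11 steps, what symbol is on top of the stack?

      Stack          Input        Action
   1  $ <S>          u r v v u $  expand <S> ::= <H> u <H> u
   2  $ u <H> u <H>  u r v v u $  expand <H> ::= <C>
   3  $ u <H> u <C>  u r v v u $  expand <C> ::= epsilon
   4  $ u <H> u      u r v v u $  match u
   5  $ u <H>        r v v u $    expand <H> ::= <C>
   6  $ u <C>        r v v u $    expand <C> ::= r v v <H>
   7  $ u <H> v v r  r v v u $    match r
   8  $ u <H> v v    v v u $      match v
   9  $ u <H> v      v u $        match v
  10  $ u <H>        u $          expand <H> ::= <C>
  11  $ u <C>        u $          expand <C> ::= epsilon
Stack after step 11: $ u (top = u).

u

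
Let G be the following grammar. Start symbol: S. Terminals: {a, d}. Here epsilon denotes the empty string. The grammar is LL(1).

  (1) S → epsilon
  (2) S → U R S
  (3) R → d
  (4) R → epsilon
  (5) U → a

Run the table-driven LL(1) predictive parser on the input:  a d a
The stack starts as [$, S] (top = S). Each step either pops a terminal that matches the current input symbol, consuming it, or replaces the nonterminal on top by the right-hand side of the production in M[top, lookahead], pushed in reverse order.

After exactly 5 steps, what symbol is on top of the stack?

     Stack    Input    Action
  1  $ S      a d a $  expand S → U R S
  2  $ S R U  a d a $  expand U → a
  3  $ S R a  a d a $  match a
  4  $ S R    d a $    expand R → d
  5  $ S d    d a $    match d
Stack after step 5: $ S (top = S).

S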